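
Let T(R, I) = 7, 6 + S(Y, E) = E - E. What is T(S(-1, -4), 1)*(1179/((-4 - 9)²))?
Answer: 8253/169 ≈ 48.834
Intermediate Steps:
S(Y, E) = -6 (S(Y, E) = -6 + (E - E) = -6 + 0 = -6)
T(S(-1, -4), 1)*(1179/((-4 - 9)²)) = 7*(1179/((-4 - 9)²)) = 7*(1179/((-13)²)) = 7*(1179/169) = 8253/169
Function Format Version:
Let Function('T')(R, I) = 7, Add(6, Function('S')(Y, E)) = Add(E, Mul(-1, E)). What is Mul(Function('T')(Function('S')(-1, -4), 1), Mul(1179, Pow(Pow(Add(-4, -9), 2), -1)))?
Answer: Rational(8253, 169) ≈ 48.834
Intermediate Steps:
Function('S')(Y, E) = -6 (Function('S')(Y, E) = Add(-6, Add(E, Mul(-1, E))) = Add(-6, 0) = -6)
Mul(Function('T')(Function('S')(-1, -4), 1), Mul(1179, Pow(Pow(Add(-4, -9), 2), -1))) = Mul(7, Mul(1179, Pow(Pow(Add(-4, -9), 2), -1))) = Mul(7, Mul(1179, Pow(Pow(-13, 2), -1))) = Mul(7, Mul(1179, Pow(169, -1))) = Mul(7, Mul(1179, Rational(1, 169))) = Mul(7, Rational(1179, 169)) = Rational(8253, 169)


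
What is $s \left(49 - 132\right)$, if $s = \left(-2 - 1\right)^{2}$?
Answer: $-747$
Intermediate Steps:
$s = 9$ ($s = \left(-3\right)^{2} = 9$)
$s \left(49 - 132\right) = 9 \left(49 - 132\right) = 9 \left(-83\right) = -747$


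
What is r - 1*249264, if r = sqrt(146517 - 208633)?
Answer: -249264 + 2*I*sqrt(15529) ≈ -2.4926e+5 + 249.23*I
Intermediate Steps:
r = 2*I*sqrt(15529) (r = sqrt(-62116) = 2*I*sqrt(15529) ≈ 249.23*I)
r - 1*249264 = 2*I*sqrt(15529) - 1*249264 = 2*I*sqrt(15529) - 249264 = -249264 + 2*I*sqrt(15529)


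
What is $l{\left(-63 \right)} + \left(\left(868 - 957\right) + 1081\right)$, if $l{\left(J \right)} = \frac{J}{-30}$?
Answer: $\frac{9941}{10} \approx 994.1$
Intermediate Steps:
$l{\left(J \right)} = - \frac{J}{30}$ ($l{\left(J \right)} = J \left(- \frac{1}{30}\right) = - \frac{J}{30}$)
$l{\left(-63 \right)} + \left(\left(868 - 957\right) + 1081\right) = \left(- \frac{1}{30}\right) \left(-63\right) + \left(\left(868 - 957\right) + 1081\right) = \frac{21}{10} + \left(-89 + 1081\right) = \frac{21}{10} + 992 = \frac{9941}{10}$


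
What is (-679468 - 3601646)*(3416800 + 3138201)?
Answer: -28062706551114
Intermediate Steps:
(-679468 - 3601646)*(3416800 + 3138201) = -4281114*6555001 = -28062706551114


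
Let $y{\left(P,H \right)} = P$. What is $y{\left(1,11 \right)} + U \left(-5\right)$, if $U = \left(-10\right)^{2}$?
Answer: $-499$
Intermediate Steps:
$U = 100$
$y{\left(1,11 \right)} + U \left(-5\right) = 1 + 100 \left(-5\right) = 1 - 500 = -499$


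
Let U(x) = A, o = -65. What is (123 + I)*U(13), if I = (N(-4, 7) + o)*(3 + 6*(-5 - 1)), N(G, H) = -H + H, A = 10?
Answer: 22680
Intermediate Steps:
U(x) = 10
N(G, H) = 0
I = 2145 (I = (0 - 65)*(3 + 6*(-5 - 1)) = -65*(3 + 6*(-6)) = -65*(3 - 36) = -65*(-33) = 2145)
(123 + I)*U(13) = (123 + 2145)*10 = 2268*10 = 22680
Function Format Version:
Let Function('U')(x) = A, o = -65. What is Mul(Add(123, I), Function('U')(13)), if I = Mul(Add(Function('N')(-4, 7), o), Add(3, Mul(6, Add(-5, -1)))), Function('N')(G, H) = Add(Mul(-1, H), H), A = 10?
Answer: 22680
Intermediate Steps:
Function('U')(x) = 10
Function('N')(G, H) = 0
I = 2145 (I = Mul(Add(0, -65), Add(3, Mul(6, Add(-5, -1)))) = Mul(-65, Add(3, Mul(6, -6))) = Mul(-65, Add(3, -36)) = Mul(-65, -33) = 2145)
Mul(Add(123, I), Function('U')(13)) = Mul(Add(123, 2145), 10) = Mul(2268, 10) = 22680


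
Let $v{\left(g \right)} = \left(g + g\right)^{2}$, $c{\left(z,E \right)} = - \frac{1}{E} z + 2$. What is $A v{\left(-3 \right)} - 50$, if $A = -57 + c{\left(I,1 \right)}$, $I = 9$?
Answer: $-2354$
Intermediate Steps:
$c{\left(z,E \right)} = 2 - \frac{z}{E}$ ($c{\left(z,E \right)} = - \frac{z}{E} + 2 = 2 - \frac{z}{E}$)
$v{\left(g \right)} = 4 g^{2}$ ($v{\left(g \right)} = \left(2 g\right)^{2} = 4 g^{2}$)
$A = -64$ ($A = -57 + \left(2 - \frac{9}{1}\right) = -57 + \left(2 - 9 \cdot 1\right) = -57 + \left(2 - 9\right) = -57 - 7 = -64$)
$A v{\left(-3 \right)} - 50 = - 64 \cdot 4 \left(-3\right)^{2} - 50 = - 64 \cdot 4 \cdot 9 - 50 = \left(-64\right) 36 - 50 = -2304 - 50 = -2354$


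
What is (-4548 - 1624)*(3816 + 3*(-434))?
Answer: -15516408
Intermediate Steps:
(-4548 - 1624)*(3816 + 3*(-434)) = -6172*(3816 - 1302) = -6172*2514 = -15516408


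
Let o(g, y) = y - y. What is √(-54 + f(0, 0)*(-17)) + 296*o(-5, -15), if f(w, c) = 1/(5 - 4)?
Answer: I*√71 ≈ 8.4261*I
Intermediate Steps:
f(w, c) = 1 (f(w, c) = 1/1 = 1)
o(g, y) = 0
√(-54 + f(0, 0)*(-17)) + 296*o(-5, -15) = √(-54 + 1*(-17)) + 296*0 = √(-54 - 17) + 0 = √(-71) + 0 = I*√71 + 0 = I*√71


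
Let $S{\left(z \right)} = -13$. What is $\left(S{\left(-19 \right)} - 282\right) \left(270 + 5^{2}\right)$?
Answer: $-87025$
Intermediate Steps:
$\left(S{\left(-19 \right)} - 282\right) \left(270 + 5^{2}\right) = \left(-13 - 282\right) \left(270 + 5^{2}\right) = \left(-13 - 282\right) \left(270 + 25\right) = \left(-13 - 282\right) 295 = \left(-295\right) 295 = -87025$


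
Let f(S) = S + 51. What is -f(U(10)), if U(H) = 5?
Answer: -56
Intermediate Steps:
f(S) = 51 + S
-f(U(10)) = -(51 + 5) = -1*56 = -56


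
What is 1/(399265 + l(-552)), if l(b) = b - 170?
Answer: 1/398543 ≈ 2.5091e-6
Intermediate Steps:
l(b) = -170 + b
1/(399265 + l(-552)) = 1/(399265 + (-170 - 552)) = 1/(399265 - 722) = 1/398543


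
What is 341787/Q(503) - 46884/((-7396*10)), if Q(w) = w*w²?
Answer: 1497975441597/2353102614230 ≈ 0.63660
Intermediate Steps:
Q(w) = w³
341787/Q(503) - 46884/((-7396*10)) = 341787/(503³) - 46884/((-7396*10)) = 341787/127263527 - 46884/(-73960) = 341787*(1/127263527) - 46884*(-1/73960) = 341787/127263527 + 11721/18490 = 1497975441597/2353102614230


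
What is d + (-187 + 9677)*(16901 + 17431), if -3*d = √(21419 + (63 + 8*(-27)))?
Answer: 325810680 - 7*√434/3 ≈ 3.2581e+8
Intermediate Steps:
d = -7*√434/3 (d = -√(21419 + (63 + 8*(-27)))/3 = -√(21419 + (63 - 216))/3 = -√(21419 - 153)/3 = -7*√434/3 ≈ -48.610)
d + (-187 + 9677)*(16901 + 17431) = -7*√434/3 + (-187 + 9677)*(16901 + 17431) = -7*√434/3 + 9490*34332 = -7*√434/3 + 325810680 = 325810680 - 7*√434/3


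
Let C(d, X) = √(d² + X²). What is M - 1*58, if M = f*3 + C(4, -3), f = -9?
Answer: -80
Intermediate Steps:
C(d, X) = √(X² + d²)
M = -22 (M = -9*3 + √((-3)² + 4²) = -27 + √(9 + 16) = -27 + √25 = -27 + 5 = -22)
M - 1*58 = -22 - 1*58 = -22 - 58 = -80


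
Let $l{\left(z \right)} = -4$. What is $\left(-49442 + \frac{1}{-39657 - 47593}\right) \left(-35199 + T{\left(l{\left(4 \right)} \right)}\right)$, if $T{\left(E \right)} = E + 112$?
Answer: $\frac{151376064654591}{87250} \approx 1.735 \cdot 10^{9}$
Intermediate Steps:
$T{\left(E \right)} = 112 + E$
$\left(-49442 + \frac{1}{-39657 - 47593}\right) \left(-35199 + T{\left(l{\left(4 \right)} \right)}\right) = \left(-49442 + \frac{1}{-39657 - 47593}\right) \left(-35199 + \left(112 - 4\right)\right) = \left(-49442 + \frac{1}{-87250}\right) \left(-35199 + 108\right) = \left(-49442 - \frac{1}{87250}\right) \left(-35091\right) = \left(- \frac{4313814501}{87250}\right) \left(-35091\right) = \frac{151376064654591}{87250}$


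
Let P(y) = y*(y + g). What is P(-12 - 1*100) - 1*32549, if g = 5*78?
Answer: -63685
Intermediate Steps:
g = 390
P(y) = y*(390 + y) (P(y) = y*(y + 390) = y*(390 + y))
P(-12 - 1*100) - 1*32549 = (-12 - 1*100)*(390 + (-12 - 1*100)) - 1*32549 = (-12 - 100)*(390 + (-12 - 100)) - 32549 = -112*(390 - 112) - 32549 = -112*278 - 32549 = -31136 - 32549 = -63685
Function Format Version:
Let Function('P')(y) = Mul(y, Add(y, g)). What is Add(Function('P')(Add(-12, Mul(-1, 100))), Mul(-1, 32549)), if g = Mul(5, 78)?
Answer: -63685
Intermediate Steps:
g = 390
Function('P')(y) = Mul(y, Add(390, y)) (Function('P')(y) = Mul(y, Add(y, 390)) = Mul(y, Add(390, y)))
Add(Function('P')(Add(-12, Mul(-1, 100))), Mul(-1, 32549)) = Add(Mul(Add(-12, Mul(-1, 100)), Add(390, Add(-12, Mul(-1, 100)))), Mul(-1, 32549)) = Add(Mul(Add(-12, -100), Add(390, Add(-12, -100))), -32549) = Add(Mul(-112, Add(390, -112)), -32549) = Add(Mul(-112, 278), -32549) = Add(-31136, -32549) = -63685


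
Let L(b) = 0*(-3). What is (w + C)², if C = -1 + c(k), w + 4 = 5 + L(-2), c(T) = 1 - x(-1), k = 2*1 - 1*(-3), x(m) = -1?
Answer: 4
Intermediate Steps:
L(b) = 0
k = 5 (k = 2 + 3 = 5)
c(T) = 2 (c(T) = 1 - 1*(-1) = 1 + 1 = 2)
w = 1 (w = -4 + (5 + 0) = -4 + 5 = 1)
C = 1 (C = -1 + 2 = 1)
(w + C)² = (1 + 1)² = 2² = 4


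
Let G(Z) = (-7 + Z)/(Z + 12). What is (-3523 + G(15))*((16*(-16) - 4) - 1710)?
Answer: 187372610/27 ≈ 6.9397e+6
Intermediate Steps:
G(Z) = (-7 + Z)/(12 + Z)
(-3523 + G(15))*((16*(-16) - 4) - 1710) = (-3523 + (-7 + 15)/(12 + 15))*((16*(-16) - 4) - 1710) = (-3523 + 8/27)*((-256 - 4) - 1710) = (-3523 + (1/27)*8)*(-260 - 1710) = (-3523 + 8/27)*(-1970) = -95113/27*(-1970) = 187372610/27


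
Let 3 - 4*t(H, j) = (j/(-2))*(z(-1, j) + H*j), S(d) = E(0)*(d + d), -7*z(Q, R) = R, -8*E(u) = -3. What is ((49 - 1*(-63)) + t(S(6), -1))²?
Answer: 161010721/12544 ≈ 12836.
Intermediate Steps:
E(u) = 3/8 (E(u) = -⅛*(-3) = 3/8)
z(Q, R) = -R/7
S(d) = 3*d/4 (S(d) = 3*(d + d)/8 = 3*(2*d)/8 = 3*d/4)
t(H, j) = ¾ + j*(-j/7 + H*j)/8 (t(H, j) = ¾ - j/(-2)*(-j/7 + H*j)/4 = ¾ - j*(-½)*(-j/7 + H*j)/4 = ¾ - (-j/2)*(-j/7 + H*j)/4 = ¾ - (-1)*j*(-j/7 + H*j)/8 = ¾ + j*(-j/7 + H*j)/8)
((49 - 1*(-63)) + t(S(6), -1))² = ((49 - 1*(-63)) + (¾ - 1/56*(-1)² + (⅛)*((¾)*6)*(-1)²))² = ((49 + 63) + (¾ - 1/56*1 + (⅛)*(9/2)*1))² = (112 + (¾ - 1/56 + 9/16))² = (112 + 145/112)² = (12689/112)² = 161010721/12544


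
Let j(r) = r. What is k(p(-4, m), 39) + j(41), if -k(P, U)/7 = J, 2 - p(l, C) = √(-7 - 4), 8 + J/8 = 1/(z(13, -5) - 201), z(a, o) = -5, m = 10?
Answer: 50395/103 ≈ 489.27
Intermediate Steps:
J = -6596/103 (J = -64 + 8/(-5 - 201) = -64 + 8/(-206) = -64 + 8*(-1/206) = -64 - 4/103 = -6596/103 ≈ -64.039)
p(l, C) = 2 - I*√11 (p(l, C) = 2 - √(-7 - 4) = 2 - √(-11) = 2 - I*√11)
k(P, U) = 46172/103 (k(P, U) = -7*(-6596/103) = 46172/103)
k(p(-4, m), 39) + j(41) = 46172/103 + 41 = 50395/103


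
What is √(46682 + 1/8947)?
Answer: 3*√415204278965/8947 ≈ 216.06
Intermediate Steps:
√(46682 + 1/8947) = √(417663855/8947) = 3*√415204278965/8947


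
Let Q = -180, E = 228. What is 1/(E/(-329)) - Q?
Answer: 40711/228 ≈ 178.56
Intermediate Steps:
1/(E/(-329)) - Q = 1/(228/(-329)) - 1*(-180) = 1/(228*(-1/329)) + 180 = 1/(-228/329) + 180 = -329/228 + 180 = 40711/228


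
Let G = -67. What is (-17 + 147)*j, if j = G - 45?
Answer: -14560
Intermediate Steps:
j = -112 (j = -67 - 45 = -112)
(-17 + 147)*j = (-17 + 147)*(-112) = 130*(-112) = -14560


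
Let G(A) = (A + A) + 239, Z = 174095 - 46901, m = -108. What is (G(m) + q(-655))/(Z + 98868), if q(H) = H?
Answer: -316/113031 ≈ -0.0027957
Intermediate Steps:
Z = 127194
G(A) = 239 + 2*A (G(A) = 2*A + 239 = 239 + 2*A)
(G(m) + q(-655))/(Z + 98868) = ((239 + 2*(-108)) - 655)/(127194 + 98868) = ((239 - 216) - 655)/226062 = (23 - 655)*(1/226062) = -632*1/226062 = -316/113031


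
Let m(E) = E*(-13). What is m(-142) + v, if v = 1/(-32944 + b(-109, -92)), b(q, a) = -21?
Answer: 60853389/32965 ≈ 1846.0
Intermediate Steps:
m(E) = -13*E
v = -1/32965 (v = 1/(-32944 - 21) = 1/(-32965) = -1/32965 ≈ -3.0335e-5)
m(-142) + v = -13*(-142) - 1/32965 = 1846 - 1/32965 = 60853389/32965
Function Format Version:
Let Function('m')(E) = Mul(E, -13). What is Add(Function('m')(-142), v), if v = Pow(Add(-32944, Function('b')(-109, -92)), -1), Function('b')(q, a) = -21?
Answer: Rational(60853389, 32965) ≈ 1846.0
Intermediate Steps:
Function('m')(E) = Mul(-13, E)
v = Rational(-1, 32965) (v = Pow(Add(-32944, -21), -1) = Pow(-32965, -1) = Rational(-1, 32965) ≈ -3.0335e-5)
Add(Function('m')(-142), v) = Add(Mul(-13, -142), Rational(-1, 32965)) = Add(1846, Rational(-1, 32965)) = Rational(60853389, 32965)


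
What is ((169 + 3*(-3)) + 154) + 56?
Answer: 370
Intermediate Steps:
((169 + 3*(-3)) + 154) + 56 = ((169 - 9) + 154) + 56 = (160 + 154) + 56 = 314 + 56 = 370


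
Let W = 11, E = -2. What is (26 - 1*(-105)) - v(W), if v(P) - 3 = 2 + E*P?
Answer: 148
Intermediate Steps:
v(P) = 5 - 2*P (v(P) = 3 + (2 - 2*P) = 5 - 2*P)
(26 - 1*(-105)) - v(W) = (26 - 1*(-105)) - (5 - 2*11) = (26 + 105) - (5 - 22) = 131 - 1*(-17) = 131 + 17 = 148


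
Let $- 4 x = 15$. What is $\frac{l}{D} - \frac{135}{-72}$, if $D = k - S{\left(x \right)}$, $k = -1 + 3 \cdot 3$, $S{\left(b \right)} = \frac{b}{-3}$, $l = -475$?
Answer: $- \frac{14795}{216} \approx -68.495$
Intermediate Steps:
$x = - \frac{15}{4}$ ($x = \left(- \frac{1}{4}\right) 15 = - \frac{15}{4} \approx -3.75$)
$S{\left(b \right)} = - \frac{b}{3}$ ($S{\left(b \right)} = b \left(- \frac{1}{3}\right) = - \frac{b}{3}$)
$k = 8$ ($k = -1 + 9 = 8$)
$D = \frac{27}{4}$ ($D = 8 - \left(- \frac{1}{3}\right) \left(- \frac{15}{4}\right) = 8 - \frac{5}{4} = \frac{27}{4} \approx 6.75$)
$\frac{l}{D} - \frac{135}{-72} = - \frac{475}{\frac{27}{4}} - \frac{135}{-72} = \left(-475\right) \frac{4}{27} - - \frac{15}{8} = - \frac{1900}{27} + \frac{15}{8} = - \frac{14795}{216}$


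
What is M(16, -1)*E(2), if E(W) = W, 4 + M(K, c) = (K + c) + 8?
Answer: 38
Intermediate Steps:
M(K, c) = 4 + K + c (M(K, c) = -4 + ((K + c) + 8) = -4 + (8 + K + c) = 4 + K + c)
M(16, -1)*E(2) = (4 + 16 - 1)*2 = 19*2 = 38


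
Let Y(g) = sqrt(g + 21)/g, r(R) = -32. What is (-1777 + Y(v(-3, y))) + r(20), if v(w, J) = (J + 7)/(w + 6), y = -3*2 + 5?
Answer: -1809 + sqrt(23)/2 ≈ -1806.6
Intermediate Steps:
y = -1 (y = -6 + 5 = -1)
v(w, J) = (7 + J)/(6 + w)
Y(g) = sqrt(21 + g)/g
(-1777 + Y(v(-3, y))) + r(20) = (-1777 + sqrt(21 + (7 - 1)/(6 - 3))/(((7 - 1)/(6 - 3)))) - 32 = (-1777 + sqrt(21 + 6/3)/((6/3))) - 32 = (-1777 + sqrt(21 + (1/3)*6)/(((1/3)*6))) - 32 = (-1777 + sqrt(21 + 2)/2) - 32 = (-1777 + sqrt(23)/2) - 32 = -1809 + sqrt(23)/2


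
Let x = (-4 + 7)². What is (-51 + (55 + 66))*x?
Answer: 630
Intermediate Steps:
x = 9 (x = 3² = 9)
(-51 + (55 + 66))*x = (-51 + (55 + 66))*9 = (-51 + 121)*9 = 70*9 = 630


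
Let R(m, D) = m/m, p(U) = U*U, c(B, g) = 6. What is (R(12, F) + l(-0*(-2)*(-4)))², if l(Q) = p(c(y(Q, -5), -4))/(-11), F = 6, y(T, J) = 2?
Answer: 625/121 ≈ 5.1653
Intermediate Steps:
p(U) = U²
R(m, D) = 1
l(Q) = -36/11 (l(Q) = 6²/(-11) = 36*(-1/11) = -36/11)
(R(12, F) + l(-0*(-2)*(-4)))² = (1 - 36/11)² = (-25/11)² = 625/121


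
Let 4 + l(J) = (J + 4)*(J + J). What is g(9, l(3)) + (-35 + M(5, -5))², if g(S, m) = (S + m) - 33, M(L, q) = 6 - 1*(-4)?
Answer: 639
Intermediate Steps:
M(L, q) = 10 (M(L, q) = 6 + 4 = 10)
l(J) = -4 + 2*J*(4 + J) (l(J) = -4 + (J + 4)*(J + J) = -4 + (4 + J)*(2*J) = -4 + 2*J*(4 + J))
g(S, m) = -33 + S + m
g(9, l(3)) + (-35 + M(5, -5))² = (-33 + 9 + (-4 + 2*3² + 8*3)) + (-35 + 10)² = (-33 + 9 + (-4 + 2*9 + 24)) + (-25)² = (-33 + 9 + (-4 + 18 + 24)) + 625 = (-33 + 9 + 38) + 625 = 14 + 625 = 639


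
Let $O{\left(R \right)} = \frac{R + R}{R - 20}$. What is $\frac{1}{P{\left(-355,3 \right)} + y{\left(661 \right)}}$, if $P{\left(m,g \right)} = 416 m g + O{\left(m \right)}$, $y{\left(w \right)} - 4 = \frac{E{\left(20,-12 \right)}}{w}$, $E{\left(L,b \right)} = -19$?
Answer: $- \frac{49575}{21963417263} \approx -2.2572 \cdot 10^{-6}$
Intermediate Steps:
$O{\left(R \right)} = \frac{2 R}{-20 + R}$
$y{\left(w \right)} = 4 - \frac{19}{w}$
$P{\left(m,g \right)} = \frac{2 m}{-20 + m} + 416 g m$ ($P{\left(m,g \right)} = 416 m g + \frac{2 m}{-20 + m} = 416 g m + \frac{2 m}{-20 + m} = \frac{2 m}{-20 + m} + 416 g m$)
$\frac{1}{P{\left(-355,3 \right)} + y{\left(661 \right)}} = \frac{1}{2 \left(-355\right) \frac{1}{-20 - 355} \left(1 + 208 \cdot 3 \left(-20 - 355\right)\right) + \left(4 - \frac{19}{661}\right)} = \frac{1}{2 \left(-355\right) \frac{1}{-375} \left(1 + 208 \cdot 3 \left(-375\right)\right) + \left(4 - \frac{19}{661}\right)} = \frac{1}{2 \left(-355\right) \left(- \frac{1}{375}\right) \left(1 - 234000\right) + \left(4 - \frac{19}{661}\right)} = \frac{1}{2 \left(-355\right) \left(- \frac{1}{375}\right) \left(-233999\right) + \frac{2625}{661}} = \frac{1}{- \frac{33227858}{75} + \frac{2625}{661}} = \frac{1}{- \frac{21963417263}{49575}} = - \frac{49575}{21963417263}$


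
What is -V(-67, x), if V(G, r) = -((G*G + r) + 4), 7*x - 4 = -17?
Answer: 31438/7 ≈ 4491.1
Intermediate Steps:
x = -13/7 (x = 4/7 + (⅐)*(-17) = 4/7 - 17/7 = -13/7 ≈ -1.8571)
V(G, r) = -4 - r - G² (V(G, r) = -((G² + r) + 4) = -((r + G²) + 4) = -(4 + r + G²) = -4 - r - G²)
-V(-67, x) = -(-4 - 1*(-13/7) - 1*(-67)²) = -(-4 + 13/7 - 1*4489) = -(-4 + 13/7 - 4489) = -1*(-31438/7) = 31438/7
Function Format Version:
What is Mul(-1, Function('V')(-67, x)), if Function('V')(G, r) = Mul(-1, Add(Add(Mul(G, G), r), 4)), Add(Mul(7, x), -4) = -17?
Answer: Rational(31438, 7) ≈ 4491.1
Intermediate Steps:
x = Rational(-13, 7) (x = Add(Rational(4, 7), Mul(Rational(1, 7), -17)) = Add(Rational(4, 7), Rational(-17, 7)) = Rational(-13, 7) ≈ -1.8571)
Function('V')(G, r) = Add(-4, Mul(-1, r), Mul(-1, Pow(G, 2))) (Function('V')(G, r) = Mul(-1, Add(Add(Pow(G, 2), r), 4)) = Mul(-1, Add(Add(r, Pow(G, 2)), 4)) = Mul(-1, Add(4, r, Pow(G, 2))) = Add(-4, Mul(-1, r), Mul(-1, Pow(G, 2))))
Mul(-1, Function('V')(-67, x)) = Mul(-1, Add(-4, Mul(-1, Rational(-13, 7)), Mul(-1, Pow(-67, 2)))) = Mul(-1, Add(-4, Rational(13, 7), Mul(-1, 4489))) = Mul(-1, Add(-4, Rational(13, 7), -4489)) = Mul(-1, Rational(-31438, 7)) = Rational(31438, 7)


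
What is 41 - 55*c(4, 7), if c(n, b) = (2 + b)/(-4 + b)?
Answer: -124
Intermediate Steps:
c(n, b) = (2 + b)/(-4 + b)
41 - 55*c(4, 7) = 41 - 55*(2 + 7)/(-4 + 7) = 41 - 55*9/3 = 41 - 55*3 = 41 - 165 = -124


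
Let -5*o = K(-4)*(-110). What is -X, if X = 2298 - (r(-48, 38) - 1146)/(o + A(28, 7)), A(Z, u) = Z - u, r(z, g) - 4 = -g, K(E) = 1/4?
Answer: -124154/53 ≈ -2342.5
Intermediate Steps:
K(E) = ¼
r(z, g) = 4 - g
o = 11/2 (o = -(-110)/20 = -⅕*(-55/2) = 11/2 ≈ 5.5000)
X = 124154/53 (X = 2298 - ((4 - 1*38) - 1146)/(11/2 + (28 - 1*7)) = 2298 - ((4 - 38) - 1146)/(11/2 + (28 - 7)) = 2298 - (-34 - 1146)/(11/2 + 21) = 2298 - (-1180)/53/2 = 2298 - (-1180)*2/53 = 2298 - 1*(-2360/53) = 2298 + 2360/53 = 124154/53 ≈ 2342.5)
-X = -1*124154/53 = -124154/53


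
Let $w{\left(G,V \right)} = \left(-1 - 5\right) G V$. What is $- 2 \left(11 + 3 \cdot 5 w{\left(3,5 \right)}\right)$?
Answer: $2678$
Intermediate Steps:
$w{\left(G,V \right)} = - 6 G V$
$- 2 \left(11 + 3 \cdot 5 w{\left(3,5 \right)}\right) = - 2 \left(11 + 3 \cdot 5 \left(\left(-6\right) 3 \cdot 5\right)\right) = - 2 \left(11 + 15 \left(-90\right)\right) = - 2 \left(11 - 1350\right) = \left(-2\right) \left(-1339\right) = 2678$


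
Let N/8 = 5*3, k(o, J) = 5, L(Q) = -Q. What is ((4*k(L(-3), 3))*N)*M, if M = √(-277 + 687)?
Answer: 2400*√410 ≈ 48596.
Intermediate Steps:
N = 120 (N = 8*(5*3) = 8*15 = 120)
M = √410 ≈ 20.248
((4*k(L(-3), 3))*N)*M = ((4*5)*120)*√410 = (20*120)*√410 = 2400*√410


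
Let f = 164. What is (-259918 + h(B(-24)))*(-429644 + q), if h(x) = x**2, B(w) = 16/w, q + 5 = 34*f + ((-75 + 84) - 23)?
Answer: 992048907446/9 ≈ 1.1023e+11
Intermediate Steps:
q = 5557 (q = -5 + (34*164 + ((-75 + 84) - 23)) = -5 + (5576 + (9 - 23)) = -5 + (5576 - 14) = -5 + 5562 = 5557)
(-259918 + h(B(-24)))*(-429644 + q) = (-259918 + (16/(-24))**2)*(-429644 + 5557) = (-259918 + (16*(-1/24))**2)*(-424087) = (-259918 + (-2/3)**2)*(-424087) = (-259918 + 4/9)*(-424087) = -2339258/9*(-424087) = 992048907446/9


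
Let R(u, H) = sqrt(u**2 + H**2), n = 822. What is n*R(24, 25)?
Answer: 822*sqrt(1201) ≈ 28487.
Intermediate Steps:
R(u, H) = sqrt(H**2 + u**2)
n*R(24, 25) = 822*sqrt(25**2 + 24**2) = 822*sqrt(625 + 576) = 822*sqrt(1201)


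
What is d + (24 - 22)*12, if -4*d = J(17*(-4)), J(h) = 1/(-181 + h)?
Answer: 23905/996 ≈ 24.001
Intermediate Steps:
d = 1/996 (d = -1/(4*(-181 + 17*(-4))) = -1/(4*(-181 - 68)) = -¼/(-249) = -¼*(-1/249) = 1/996 ≈ 0.0010040)
d + (24 - 22)*12 = 1/996 + (24 - 22)*12 = 1/996 + 2*12 = 1/996 + 24 = 23905/996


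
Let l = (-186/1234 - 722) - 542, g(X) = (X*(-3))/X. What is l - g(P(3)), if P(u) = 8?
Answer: -778130/617 ≈ -1261.2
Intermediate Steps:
g(X) = -3 (g(X) = (-3*X)/X = -3)
l = -779981/617 (l = (-186*1/1234 - 722) - 542 = (-93/617 - 722) - 542 = -445567/617 - 542 = -779981/617 ≈ -1264.2)
l - g(P(3)) = -779981/617 - 1*(-3) = -779981/617 + 3 = -778130/617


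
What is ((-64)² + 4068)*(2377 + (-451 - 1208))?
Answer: 5861752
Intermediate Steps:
((-64)² + 4068)*(2377 + (-451 - 1208)) = (4096 + 4068)*(2377 - 1659) = 8164*718 = 5861752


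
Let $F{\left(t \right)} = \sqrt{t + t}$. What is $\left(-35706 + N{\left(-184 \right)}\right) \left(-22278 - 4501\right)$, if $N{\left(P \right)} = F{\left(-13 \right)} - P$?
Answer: $951243638 - 26779 i \sqrt{26} \approx 9.5124 \cdot 10^{8} - 1.3655 \cdot 10^{5} i$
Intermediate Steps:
$F{\left(t \right)} = \sqrt{2} \sqrt{t}$ ($F{\left(t \right)} = \sqrt{2 t} = \sqrt{2} \sqrt{t}$)
$N{\left(P \right)} = - P + i \sqrt{26}$ ($N{\left(P \right)} = \sqrt{2} \sqrt{-13} - P = \sqrt{2} i \sqrt{13} - P = i \sqrt{26} - P = - P + i \sqrt{26}$)
$\left(-35706 + N{\left(-184 \right)}\right) \left(-22278 - 4501\right) = \left(-35706 + \left(\left(-1\right) \left(-184\right) + i \sqrt{26}\right)\right) \left(-22278 - 4501\right) = \left(-35706 + \left(184 + i \sqrt{26}\right)\right) \left(-26779\right) = \left(-35522 + i \sqrt{26}\right) \left(-26779\right) = 951243638 - 26779 i \sqrt{26}$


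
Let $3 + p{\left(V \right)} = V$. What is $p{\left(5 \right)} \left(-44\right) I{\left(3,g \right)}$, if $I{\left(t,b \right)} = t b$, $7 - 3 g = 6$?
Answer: $-88$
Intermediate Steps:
$g = \frac{1}{3}$ ($g = \frac{7}{3} - 2 = \frac{1}{3} \approx 0.33333$)
$p{\left(V \right)} = -3 + V$
$I{\left(t,b \right)} = b t$
$p{\left(5 \right)} \left(-44\right) I{\left(3,g \right)} = \left(-3 + 5\right) \left(-44\right) \frac{1}{3} \cdot 3 = 2 \left(-44\right) 1 = \left(-88\right) 1 = -88$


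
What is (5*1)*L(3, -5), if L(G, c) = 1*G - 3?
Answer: 0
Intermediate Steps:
L(G, c) = -3 + G (L(G, c) = G - 3 = -3 + G)
(5*1)*L(3, -5) = (5*1)*(-3 + 3) = 5*0 = 0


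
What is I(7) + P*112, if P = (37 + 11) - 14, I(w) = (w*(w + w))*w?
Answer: 4494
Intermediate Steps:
I(w) = 2*w³ (I(w) = (w*(2*w))*w = (2*w²)*w = 2*w³)
P = 34 (P = 48 - 14 = 34)
I(7) + P*112 = 2*7³ + 34*112 = 2*343 + 3808 = 686 + 3808 = 4494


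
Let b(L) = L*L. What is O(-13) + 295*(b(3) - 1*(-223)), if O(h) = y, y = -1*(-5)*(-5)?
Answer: 68415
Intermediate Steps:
b(L) = L²
y = -25 (y = 5*(-5) = -25)
O(h) = -25
O(-13) + 295*(b(3) - 1*(-223)) = -25 + 295*(3² - 1*(-223)) = -25 + 295*(9 + 223) = -25 + 295*232 = -25 + 68440 = 68415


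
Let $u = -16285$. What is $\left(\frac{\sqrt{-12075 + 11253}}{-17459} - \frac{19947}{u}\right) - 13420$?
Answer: $- \frac{218524753}{16285} - \frac{i \sqrt{822}}{17459} \approx -13419.0 - 0.0016422 i$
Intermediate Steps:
$\left(\frac{\sqrt{-12075 + 11253}}{-17459} - \frac{19947}{u}\right) - 13420 = \left(\frac{\sqrt{-12075 + 11253}}{-17459} - \frac{19947}{-16285}\right) - 13420 = \left(\sqrt{-822} \left(- \frac{1}{17459}\right) - - \frac{19947}{16285}\right) - 13420 = \left(i \sqrt{822} \left(- \frac{1}{17459}\right) + \frac{19947}{16285}\right) - 13420 = \left(- \frac{i \sqrt{822}}{17459} + \frac{19947}{16285}\right) - 13420 = \left(\frac{19947}{16285} - \frac{i \sqrt{822}}{17459}\right) - 13420 = - \frac{218524753}{16285} - \frac{i \sqrt{822}}{17459}$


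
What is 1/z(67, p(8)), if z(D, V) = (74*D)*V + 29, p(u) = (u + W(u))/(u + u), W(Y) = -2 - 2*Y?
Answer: -4/12279 ≈ -0.00032576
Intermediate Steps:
p(u) = (-2 - u)/(2*u) (p(u) = (u + (-2 - 2*u))/(u + u) = (-2 - u)/((2*u)) = (-2 - u)*(1/(2*u)) = (-2 - u)/(2*u))
z(D, V) = 29 + 74*D*V (z(D, V) = 74*D*V + 29 = 29 + 74*D*V)
1/z(67, p(8)) = 1/(29 + 74*67*((½)*(-2 - 1*8)/8)) = 1/(29 + 74*67*((½)*(⅛)*(-2 - 8))) = 1/(29 + 74*67*((½)*(⅛)*(-10))) = 1/(29 + 74*67*(-5/8)) = 1/(29 - 12395/4) = 1/(-12279/4) = -4/12279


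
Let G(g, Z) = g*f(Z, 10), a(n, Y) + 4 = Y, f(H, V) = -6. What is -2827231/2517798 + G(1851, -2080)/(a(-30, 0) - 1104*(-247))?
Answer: -99862915324/85820403729 ≈ -1.1636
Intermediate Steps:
a(n, Y) = -4 + Y
G(g, Z) = -6*g (G(g, Z) = g*(-6) = -6*g)
-2827231/2517798 + G(1851, -2080)/(a(-30, 0) - 1104*(-247)) = -2827231/2517798 + (-6*1851)/((-4 + 0) - 1104*(-247)) = -2827231*1/2517798 - 11106/(-4 + 272688) = -2827231/2517798 - 11106/272684 = -2827231/2517798 - 11106*1/272684 = -2827231/2517798 - 5553/136342 = -99862915324/85820403729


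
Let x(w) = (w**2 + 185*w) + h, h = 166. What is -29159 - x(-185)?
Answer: -29325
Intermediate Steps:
x(w) = 166 + w**2 + 185*w (x(w) = (w**2 + 185*w) + 166 = 166 + w**2 + 185*w)
-29159 - x(-185) = -29159 - (166 + (-185)**2 + 185*(-185)) = -29159 - (166 + 34225 - 34225) = -29159 - 1*166 = -29159 - 166 = -29325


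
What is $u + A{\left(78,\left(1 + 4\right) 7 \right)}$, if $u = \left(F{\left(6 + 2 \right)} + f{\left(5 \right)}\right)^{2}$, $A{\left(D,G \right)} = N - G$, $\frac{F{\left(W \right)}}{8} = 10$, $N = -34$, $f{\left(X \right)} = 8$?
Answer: $7675$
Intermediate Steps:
$F{\left(W \right)} = 80$ ($F{\left(W \right)} = 8 \cdot 10 = 80$)
$A{\left(D,G \right)} = -34 - G$
$u = 7744$ ($u = \left(80 + 8\right)^{2} = 88^{2} = 7744$)
$u + A{\left(78,\left(1 + 4\right) 7 \right)} = 7744 - \left(34 + \left(1 + 4\right) 7\right) = 7744 - \left(34 + 5 \cdot 7\right) = 7744 - 69 = 7675$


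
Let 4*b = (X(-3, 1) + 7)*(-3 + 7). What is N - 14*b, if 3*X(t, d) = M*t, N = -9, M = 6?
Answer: -23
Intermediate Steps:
X(t, d) = 2*t (X(t, d) = (6*t)/3 = 2*t)
b = 1 (b = ((2*(-3) + 7)*(-3 + 7))/4 = ((-6 + 7)*4)/4 = (1*4)/4 = (¼)*4 = 1)
N - 14*b = -9 - 14*1 = -9 - 14 = -23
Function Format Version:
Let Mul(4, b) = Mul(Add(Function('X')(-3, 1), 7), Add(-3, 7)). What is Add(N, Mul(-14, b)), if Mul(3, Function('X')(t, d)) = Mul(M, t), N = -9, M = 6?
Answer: -23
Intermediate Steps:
Function('X')(t, d) = Mul(2, t) (Function('X')(t, d) = Mul(Rational(1, 3), Mul(6, t)) = Mul(2, t))
b = 1 (b = Mul(Rational(1, 4), Mul(Add(Mul(2, -3), 7), Add(-3, 7))) = Mul(Rational(1, 4), Mul(Add(-6, 7), 4)) = Mul(Rational(1, 4), Mul(1, 4)) = Mul(Rational(1, 4), 4) = 1)
Add(N, Mul(-14, b)) = Add(-9, Mul(-14, 1)) = Add(-9, -14) = -23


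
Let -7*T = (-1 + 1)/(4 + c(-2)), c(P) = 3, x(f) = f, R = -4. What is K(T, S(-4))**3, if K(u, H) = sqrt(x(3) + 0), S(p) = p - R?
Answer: 3*sqrt(3) ≈ 5.1962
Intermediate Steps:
S(p) = 4 + p (S(p) = p - 1*(-4) = p + 4 = 4 + p)
T = 0 (T = -(-1 + 1)/(7*(4 + 3)) = -0/7 = -1/7*0 = 0)
K(u, H) = sqrt(3) (K(u, H) = sqrt(3 + 0) = sqrt(3))
K(T, S(-4))**3 = (sqrt(3))**3 = 3*sqrt(3)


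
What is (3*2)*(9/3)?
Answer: 18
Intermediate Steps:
(3*2)*(9/3) = 6*(9*(⅓)) = 6*3 = 18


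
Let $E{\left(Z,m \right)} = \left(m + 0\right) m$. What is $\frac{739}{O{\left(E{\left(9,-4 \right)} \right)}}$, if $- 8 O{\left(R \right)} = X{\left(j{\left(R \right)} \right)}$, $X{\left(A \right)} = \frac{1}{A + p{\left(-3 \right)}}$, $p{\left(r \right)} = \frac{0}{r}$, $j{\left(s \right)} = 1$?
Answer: $-5912$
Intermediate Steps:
$E{\left(Z,m \right)} = m^{2}$ ($E{\left(Z,m \right)} = m m = m^{2}$)
$p{\left(r \right)} = 0$
$X{\left(A \right)} = \frac{1}{A}$ ($X{\left(A \right)} = \frac{1}{A + 0} = \frac{1}{A}$)
$O{\left(R \right)} = - \frac{1}{8}$ ($O{\left(R \right)} = - \frac{1}{8 \cdot 1} = \left(- \frac{1}{8}\right) 1 = - \frac{1}{8}$)
$\frac{739}{O{\left(E{\left(9,-4 \right)} \right)}} = \frac{739}{- \frac{1}{8}} = 739 \left(-8\right) = -5912$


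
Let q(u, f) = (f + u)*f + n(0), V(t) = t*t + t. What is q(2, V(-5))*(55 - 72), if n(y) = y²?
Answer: -7480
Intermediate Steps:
V(t) = t + t² (V(t) = t² + t = t + t²)
q(u, f) = f*(f + u) (q(u, f) = (f + u)*f + 0² = f*(f + u) + 0 = f*(f + u))
q(2, V(-5))*(55 - 72) = ((-5*(1 - 5))*(-5*(1 - 5) + 2))*(55 - 72) = ((-5*(-4))*(-5*(-4) + 2))*(-17) = (20*(20 + 2))*(-17) = (20*22)*(-17) = 440*(-17) = -7480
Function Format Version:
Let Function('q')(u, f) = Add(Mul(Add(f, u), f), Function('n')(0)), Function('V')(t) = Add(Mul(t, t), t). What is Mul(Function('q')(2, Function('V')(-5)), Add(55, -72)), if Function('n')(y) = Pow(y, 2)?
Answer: -7480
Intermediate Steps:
Function('V')(t) = Add(t, Pow(t, 2)) (Function('V')(t) = Add(Pow(t, 2), t) = Add(t, Pow(t, 2)))
Function('q')(u, f) = Mul(f, Add(f, u)) (Function('q')(u, f) = Add(Mul(Add(f, u), f), Pow(0, 2)) = Add(Mul(f, Add(f, u)), 0) = Mul(f, Add(f, u)))
Mul(Function('q')(2, Function('V')(-5)), Add(55, -72)) = Mul(Mul(Mul(-5, Add(1, -5)), Add(Mul(-5, Add(1, -5)), 2)), Add(55, -72)) = Mul(Mul(Mul(-5, -4), Add(Mul(-5, -4), 2)), -17) = Mul(Mul(20, Add(20, 2)), -17) = Mul(Mul(20, 22), -17) = Mul(440, -17) = -7480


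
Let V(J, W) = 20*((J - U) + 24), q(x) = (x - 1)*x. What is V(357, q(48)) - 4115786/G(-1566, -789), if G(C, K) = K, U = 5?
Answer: 10049066/789 ≈ 12736.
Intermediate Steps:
q(x) = x*(-1 + x) (q(x) = (-1 + x)*x = x*(-1 + x))
V(J, W) = 380 + 20*J (V(J, W) = 20*((J - 1*5) + 24) = 20*((J - 5) + 24) = 20*((-5 + J) + 24) = 20*(19 + J) = 380 + 20*J)
V(357, q(48)) - 4115786/G(-1566, -789) = (380 + 20*357) - 4115786/(-789) = (380 + 7140) - 4115786*(-1)/789 = 7520 - 1*(-4115786/789) = 7520 + 4115786/789 = 10049066/789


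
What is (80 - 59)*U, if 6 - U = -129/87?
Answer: 4557/29 ≈ 157.14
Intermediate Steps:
U = 217/29 (U = 6 - (-129)/87 = 6 - 1*(-43/29) = 6 + 43/29 = 217/29 ≈ 7.4828)
(80 - 59)*U = (80 - 59)*(217/29) = 21*(217/29) = 4557/29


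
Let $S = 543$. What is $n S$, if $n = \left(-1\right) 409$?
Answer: $-222087$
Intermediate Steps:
$n = -409$
$n S = \left(-409\right) 543 = -222087$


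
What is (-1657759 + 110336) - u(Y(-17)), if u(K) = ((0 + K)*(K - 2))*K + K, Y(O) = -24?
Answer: -1532423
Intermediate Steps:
u(K) = K + K²*(-2 + K) (u(K) = (K*(-2 + K))*K + K = K²*(-2 + K) + K = K + K²*(-2 + K))
(-1657759 + 110336) - u(Y(-17)) = (-1657759 + 110336) - (-24)*(1 + (-24)² - 2*(-24)) = -1547423 - (-24)*(1 + 576 + 48) = -1547423 - (-24)*625 = -1547423 - 1*(-15000) = -1547423 + 15000 = -1532423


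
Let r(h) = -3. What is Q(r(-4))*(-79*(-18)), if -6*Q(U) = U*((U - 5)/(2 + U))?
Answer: 5688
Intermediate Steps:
Q(U) = -U*(-5 + U)/(6*(2 + U)) (Q(U) = -U*(U - 5)/(2 + U)/6 = -U*(-5 + U)/(2 + U)/6 = -U*(-5 + U)/(6*(2 + U)))
Q(r(-4))*(-79*(-18)) = ((1/6)*(-3)*(5 - 1*(-3))/(2 - 3))*(-79*(-18)) = ((1/6)*(-3)*(5 + 3)/(-1))*1422 = ((1/6)*(-3)*(-1)*8)*1422 = 4*1422 = 5688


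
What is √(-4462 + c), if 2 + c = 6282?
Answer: 3*√202 ≈ 42.638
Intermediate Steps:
c = 6280 (c = -2 + 6282 = 6280)
√(-4462 + c) = √(-4462 + 6280) = √1818 = 3*√202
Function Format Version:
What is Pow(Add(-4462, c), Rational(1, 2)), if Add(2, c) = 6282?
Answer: Mul(3, Pow(202, Rational(1, 2))) ≈ 42.638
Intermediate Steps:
c = 6280 (c = Add(-2, 6282) = 6280)
Pow(Add(-4462, c), Rational(1, 2)) = Pow(Add(-4462, 6280), Rational(1, 2)) = Pow(1818, Rational(1, 2)) = Mul(3, Pow(202, Rational(1, 2)))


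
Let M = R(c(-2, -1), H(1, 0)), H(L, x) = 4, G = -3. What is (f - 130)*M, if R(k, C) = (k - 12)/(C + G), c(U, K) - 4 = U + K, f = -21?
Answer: 1661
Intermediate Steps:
c(U, K) = 4 + K + U (c(U, K) = 4 + (U + K) = 4 + (K + U) = 4 + K + U)
R(k, C) = (-12 + k)/(-3 + C) (R(k, C) = (k - 12)/(C - 3) = (-12 + k)/(-3 + C))
M = -11 (M = (-12 + (4 - 1 - 2))/(-3 + 4) = (-12 + 1)/1 = 1*(-11) = -11)
(f - 130)*M = (-21 - 130)*(-11) = -151*(-11) = 1661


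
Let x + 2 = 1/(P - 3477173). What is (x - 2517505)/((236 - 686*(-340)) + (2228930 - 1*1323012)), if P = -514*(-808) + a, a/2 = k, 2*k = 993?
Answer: -7705756616077/3487534633992 ≈ -2.2095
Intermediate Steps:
k = 993/2 (k = (1/2)*993 = 993/2 ≈ 496.50)
a = 993 (a = 2*(993/2) = 993)
P = 416305 (P = -514*(-808) + 993 = 415312 + 993 = 416305)
x = -6121737/3060868 (x = -2 + 1/(416305 - 3477173) = -2 + 1/(-3060868) = -2 - 1/3060868 = -6121737/3060868 ≈ -2.0000)
(x - 2517505)/((236 - 686*(-340)) + (2228930 - 1*1323012)) = (-6121737/3060868 - 2517505)/((236 - 686*(-340)) + (2228930 - 1*1323012)) = -7705756616077/(3060868*((236 + 233240) + (2228930 - 1323012))) = -7705756616077/(3060868*(233476 + 905918)) = -7705756616077/3060868/1139394 = -7705756616077/3060868*1/1139394 = -7705756616077/3487534633992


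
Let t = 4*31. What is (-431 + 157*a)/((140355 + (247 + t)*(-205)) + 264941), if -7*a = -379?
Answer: 56486/2304687 ≈ 0.024509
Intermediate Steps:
a = 379/7 (a = -⅐*(-379) = 379/7 ≈ 54.143)
t = 124
(-431 + 157*a)/((140355 + (247 + t)*(-205)) + 264941) = (-431 + 157*(379/7))/((140355 + (247 + 124)*(-205)) + 264941) = (-431 + 59503/7)/((140355 + 371*(-205)) + 264941) = 56486/(7*((140355 - 76055) + 264941)) = 56486/(7*(64300 + 264941)) = (56486/7)/329241 = (56486/7)*(1/329241) = 56486/2304687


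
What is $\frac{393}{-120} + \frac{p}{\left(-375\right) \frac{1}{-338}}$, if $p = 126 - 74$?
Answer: $\frac{130783}{3000} \approx 43.594$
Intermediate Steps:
$p = 52$
$\frac{393}{-120} + \frac{p}{\left(-375\right) \frac{1}{-338}} = \frac{393}{-120} + \frac{52}{\left(-375\right) \frac{1}{-338}} = 393 \left(- \frac{1}{120}\right) + \frac{52}{\left(-375\right) \left(- \frac{1}{338}\right)} = - \frac{131}{40} + \frac{52}{\frac{375}{338}} = - \frac{131}{40} + 52 \cdot \frac{338}{375} = - \frac{131}{40} + \frac{17576}{375} = \frac{130783}{3000}$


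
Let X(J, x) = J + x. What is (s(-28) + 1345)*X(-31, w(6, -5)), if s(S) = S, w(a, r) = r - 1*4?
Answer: -52680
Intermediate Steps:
w(a, r) = -4 + r (w(a, r) = r - 4 = -4 + r)
(s(-28) + 1345)*X(-31, w(6, -5)) = (-28 + 1345)*(-31 + (-4 - 5)) = 1317*(-31 - 9) = 1317*(-40) = -52680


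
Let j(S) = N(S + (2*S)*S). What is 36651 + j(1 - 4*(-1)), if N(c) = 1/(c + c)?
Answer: 4031611/110 ≈ 36651.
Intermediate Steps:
N(c) = 1/(2*c)
j(S) = 1/(2*(S + 2*S²)) (j(S) = 1/(2*(S + (2*S)*S)) = 1/(2*(S + 2*S²)))
36651 + j(1 - 4*(-1)) = 36651 + 1/(2*(1 - 4*(-1))*(1 + 2*(1 - 4*(-1)))) = 36651 + 1/(2*(1 + 4)*(1 + 2*(1 + 4))) = 36651 + (½)/(5*(1 + 2*5)) = 36651 + (½)*(⅕)/(1 + 10) = 36651 + (½)*(⅕)/11 = 36651 + (½)*(⅕)*(1/11) = 36651 + 1/110 = 4031611/110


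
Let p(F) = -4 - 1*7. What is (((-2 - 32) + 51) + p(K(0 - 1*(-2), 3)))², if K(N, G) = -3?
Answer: 36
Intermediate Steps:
p(F) = -11 (p(F) = -4 - 7 = -11)
(((-2 - 32) + 51) + p(K(0 - 1*(-2), 3)))² = (((-2 - 32) + 51) - 11)² = ((-34 + 51) - 11)² = (17 - 11)² = 6² = 36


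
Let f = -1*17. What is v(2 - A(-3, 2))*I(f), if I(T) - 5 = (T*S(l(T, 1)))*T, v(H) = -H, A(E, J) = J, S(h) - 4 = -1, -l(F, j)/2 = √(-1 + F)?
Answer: 0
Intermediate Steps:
l(F, j) = -2*√(-1 + F)
S(h) = 3 (S(h) = 4 - 1 = 3)
f = -17
I(T) = 5 + 3*T² (I(T) = 5 + (T*3)*T = 5 + (3*T)*T = 5 + 3*T²)
v(2 - A(-3, 2))*I(f) = (-(2 - 1*2))*(5 + 3*(-17)²) = (-(2 - 2))*(5 + 3*289) = (-1*0)*(5 + 867) = 0*872 = 0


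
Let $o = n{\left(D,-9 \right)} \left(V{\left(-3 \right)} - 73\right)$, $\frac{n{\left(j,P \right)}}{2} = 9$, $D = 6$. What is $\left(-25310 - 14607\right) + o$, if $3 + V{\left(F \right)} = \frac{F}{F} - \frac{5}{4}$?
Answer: $- \frac{82579}{2} \approx -41290.0$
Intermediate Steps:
$n{\left(j,P \right)} = 18$ ($n{\left(j,P \right)} = 2 \cdot 9 = 18$)
$V{\left(F \right)} = - \frac{13}{4}$ ($V{\left(F \right)} = -3 + \left(\frac{F}{F} - \frac{5}{4}\right) = -3 + \left(1 - \frac{5}{4}\right) = -3 - \frac{1}{4} = - \frac{13}{4}$)
$o = - \frac{2745}{2}$ ($o = 18 \left(- \frac{13}{4} - 73\right) = 18 \left(- \frac{305}{4}\right) = - \frac{2745}{2} \approx -1372.5$)
$\left(-25310 - 14607\right) + o = \left(-25310 - 14607\right) - \frac{2745}{2} = -39917 - \frac{2745}{2} = - \frac{82579}{2}$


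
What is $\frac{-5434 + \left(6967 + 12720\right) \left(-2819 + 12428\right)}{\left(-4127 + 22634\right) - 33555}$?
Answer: $- \frac{189166949}{15048} \approx -12571.0$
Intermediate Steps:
$\frac{-5434 + \left(6967 + 12720\right) \left(-2819 + 12428\right)}{\left(-4127 + 22634\right) - 33555} = \frac{-5434 + 19687 \cdot 9609}{18507 - 33555} = \frac{-5434 + 189172383}{-15048} = 189166949 \left(- \frac{1}{15048}\right) = - \frac{189166949}{15048}$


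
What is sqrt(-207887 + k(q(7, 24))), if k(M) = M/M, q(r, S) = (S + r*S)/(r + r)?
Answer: I*sqrt(207886) ≈ 455.95*I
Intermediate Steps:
q(r, S) = (S + S*r)/(2*r) (q(r, S) = (S + S*r)/((2*r)) = (S + S*r)*(1/(2*r)) = (S + S*r)/(2*r))
k(M) = 1
sqrt(-207887 + k(q(7, 24))) = sqrt(-207887 + 1) = sqrt(-207886) = I*sqrt(207886)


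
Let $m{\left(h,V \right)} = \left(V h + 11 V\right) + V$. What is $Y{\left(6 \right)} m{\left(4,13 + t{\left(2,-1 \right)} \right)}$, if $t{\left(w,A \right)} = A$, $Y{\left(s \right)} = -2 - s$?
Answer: $-1536$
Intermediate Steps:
$m{\left(h,V \right)} = 12 V + V h$ ($m{\left(h,V \right)} = \left(11 V + V h\right) + V = 12 V + V h$)
$Y{\left(6 \right)} m{\left(4,13 + t{\left(2,-1 \right)} \right)} = \left(-2 - 6\right) \left(13 - 1\right) \left(12 + 4\right) = \left(-2 - 6\right) 12 \cdot 16 = \left(-8\right) 192 = -1536$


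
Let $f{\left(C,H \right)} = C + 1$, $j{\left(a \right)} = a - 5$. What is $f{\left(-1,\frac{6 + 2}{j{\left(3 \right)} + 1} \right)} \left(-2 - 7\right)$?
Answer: $0$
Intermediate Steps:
$j{\left(a \right)} = -5 + a$
$f{\left(C,H \right)} = 1 + C$
$f{\left(-1,\frac{6 + 2}{j{\left(3 \right)} + 1} \right)} \left(-2 - 7\right) = \left(1 - 1\right) \left(-2 - 7\right) = 0 \left(-9\right) = 0$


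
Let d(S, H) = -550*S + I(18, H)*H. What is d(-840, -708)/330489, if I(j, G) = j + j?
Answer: 145504/110163 ≈ 1.3208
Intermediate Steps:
I(j, G) = 2*j
d(S, H) = -550*S + 36*H (d(S, H) = -550*S + (2*18)*H = -550*S + 36*H)
d(-840, -708)/330489 = (-550*(-840) + 36*(-708))/330489 = (462000 - 25488)*(1/330489) = 436512*(1/330489) = 145504/110163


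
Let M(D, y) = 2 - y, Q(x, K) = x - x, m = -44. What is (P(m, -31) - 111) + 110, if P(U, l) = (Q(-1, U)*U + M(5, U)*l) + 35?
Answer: -1392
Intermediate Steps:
Q(x, K) = 0
P(U, l) = 35 + l*(2 - U) (P(U, l) = (0*U + (2 - U)*l) + 35 = (0 + l*(2 - U)) + 35 = l*(2 - U) + 35 = 35 + l*(2 - U))
(P(m, -31) - 111) + 110 = ((35 - 1*(-31)*(-2 - 44)) - 111) + 110 = ((35 - 1*(-31)*(-46)) - 111) + 110 = ((35 - 1426) - 111) + 110 = (-1391 - 111) + 110 = -1502 + 110 = -1392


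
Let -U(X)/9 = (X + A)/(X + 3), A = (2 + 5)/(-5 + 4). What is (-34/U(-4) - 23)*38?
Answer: -85234/99 ≈ -860.95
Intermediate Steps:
A = -7 (A = 7/(-1) = 7*(-1) = -7)
U(X) = -9*(-7 + X)/(3 + X) (U(X) = -9*(X - 7)/(X + 3) = -9*(-7 + X)/(3 + X))
(-34/U(-4) - 23)*38 = (-34*(3 - 4)/(9*(7 - 1*(-4))) - 23)*38 = (-34*(-1/(9*(7 + 4))) - 23)*38 = (-34/(9*(-1)*11) - 23)*38 = (-34/(-99) - 23)*38 = (-34*(-1/99) - 23)*38 = (34/99 - 23)*38 = -2243/99*38 = -85234/99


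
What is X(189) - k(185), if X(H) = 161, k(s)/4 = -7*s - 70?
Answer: 5621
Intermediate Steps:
k(s) = -280 - 28*s (k(s) = 4*(-7*s - 70) = 4*(-70 - 7*s) = -280 - 28*s)
X(189) - k(185) = 161 - (-280 - 28*185) = 161 - (-280 - 5180) = 161 - 1*(-5460) = 161 + 5460 = 5621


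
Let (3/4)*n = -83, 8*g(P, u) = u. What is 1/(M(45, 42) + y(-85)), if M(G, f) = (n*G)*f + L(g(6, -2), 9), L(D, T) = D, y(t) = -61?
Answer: -4/836885 ≈ -4.7796e-6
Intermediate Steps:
g(P, u) = u/8
n = -332/3 (n = (4/3)*(-83) = -332/3 ≈ -110.67)
M(G, f) = -1/4 - 332*G*f/3 (M(G, f) = (-332*G/3)*f + (1/8)*(-2) = -332*G*f/3 - 1/4 = -1/4 - 332*G*f/3)
1/(M(45, 42) + y(-85)) = 1/((-1/4 - 332/3*45*42) - 61) = 1/((-1/4 - 209160) - 61) = 1/(-836641/4 - 61) = 1/(-836885/4) = -4/836885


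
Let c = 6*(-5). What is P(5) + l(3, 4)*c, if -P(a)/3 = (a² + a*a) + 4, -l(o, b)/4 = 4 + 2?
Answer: 558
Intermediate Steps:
l(o, b) = -24 (l(o, b) = -4*(4 + 2) = -4*6 = -24)
P(a) = -12 - 6*a² (P(a) = -3*((a² + a*a) + 4) = -3*((a² + a²) + 4) = -3*(2*a² + 4) = -3*(4 + 2*a²) = -12 - 6*a²)
c = -30
P(5) + l(3, 4)*c = (-12 - 6*5²) - 24*(-30) = (-12 - 6*25) + 720 = (-12 - 150) + 720 = -162 + 720 = 558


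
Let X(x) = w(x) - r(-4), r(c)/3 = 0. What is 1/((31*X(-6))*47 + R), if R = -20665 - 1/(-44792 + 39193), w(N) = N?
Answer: -5599/164649792 ≈ -3.4005e-5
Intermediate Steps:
r(c) = 0 (r(c) = 3*0 = 0)
X(x) = x (X(x) = x - 1*0 = x + 0 = x)
R = -115703334/5599 (R = -20665 - 1/(-5599) = -20665 - 1*(-1/5599) = -20665 + 1/5599 = -115703334/5599 ≈ -20665.)
1/((31*X(-6))*47 + R) = 1/((31*(-6))*47 - 115703334/5599) = 1/(-186*47 - 115703334/5599) = 1/(-8742 - 115703334/5599) = 1/(-164649792/5599) = -5599/164649792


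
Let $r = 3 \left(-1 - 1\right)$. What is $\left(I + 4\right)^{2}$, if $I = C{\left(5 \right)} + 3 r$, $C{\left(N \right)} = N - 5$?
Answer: $196$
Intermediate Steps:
$C{\left(N \right)} = -5 + N$
$r = -6$ ($r = 3 \left(-2\right) = -6$)
$I = -18$ ($I = \left(-5 + 5\right) + 3 \left(-6\right) = 0 - 18 = -18$)
$\left(I + 4\right)^{2} = \left(-18 + 4\right)^{2} = \left(-14\right)^{2} = 196$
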